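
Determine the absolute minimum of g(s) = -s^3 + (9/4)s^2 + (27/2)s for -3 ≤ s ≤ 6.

Differentiating, g'(s) = -3s^2 + (9/2)s + 27/2; which vanishes at s = -3/2 and s = 3.
Candidates: g(-3) = 27/4,  g(-3/2) = -189/16,  g(3) = 135/4,  g(6) = -54.
So the minimum is g(6) = -54.

-54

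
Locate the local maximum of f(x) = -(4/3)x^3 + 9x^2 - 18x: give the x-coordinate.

3

f'(x) = -4x^2 + 18x - 18. Setting f'(x) = 0 gives x ∈ {3/2, 3}.
Second-derivative test with f''(x) = -8x + 18: f''(3/2) = 6 > 0 ⇒ local minimum; f''(3) = -6 < 0 ⇒ local maximum.
So the local maximum value is f(3) = -9.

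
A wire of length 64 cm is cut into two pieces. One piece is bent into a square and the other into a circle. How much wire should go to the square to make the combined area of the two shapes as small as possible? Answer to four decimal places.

35.8463

Let x be the length used for the square. Square side x/4; circle radius (64−x)/(2π).
A(x) = (x/4)² + π·((64−x)/(2π))² = x²/16 + (64−x)²/(4π) for 0 ≤ x ≤ 64. A'(x) = x/8 − (64−x)/(2π) = 0 gives x = 4·64/(π+4) ≈ 35.8463.
A'' = 1/8 + 1/(2π) > 0, so this gives the minimum combined area; x ≈ 35.8463 cm to the square.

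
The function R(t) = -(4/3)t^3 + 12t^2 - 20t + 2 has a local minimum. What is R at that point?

Critical points: R'(t) = -4t^2 + 24t - 20 vanishes at t = 1, 5.
Second-derivative test with R''(t) = -8t + 24: R''(1) = 16 > 0 ⇒ local minimum; R''(5) = -16 < 0 ⇒ local maximum.
Thus R has its local minimum at t = 1, with value -22/3.

-22/3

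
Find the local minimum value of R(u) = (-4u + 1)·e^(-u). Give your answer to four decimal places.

Differentiating with the product rule gives R'(u) = (4u - 5)·e^(-u). Since e^(-u) > 0, the only critical point is u = 5/4.
R''(5/4) has the same sign as 4 > 0, so this is a local minimum.
R(5/4) = (-4)·e^(-5/4) ≈ -1.1460.

-1.1460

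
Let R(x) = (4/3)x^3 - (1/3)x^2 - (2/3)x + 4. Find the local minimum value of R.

Critical points: R'(x) = 4x^2 - (2/3)x - 2/3 vanishes at x = -1/3, 1/2.
R''(x) = 8x - 2/3. R''(-1/3) = -10/3 < 0 ⇒ local maximum; R''(1/2) = 10/3 > 0 ⇒ local minimum.
So the local minimum value is R(1/2) = 15/4.

15/4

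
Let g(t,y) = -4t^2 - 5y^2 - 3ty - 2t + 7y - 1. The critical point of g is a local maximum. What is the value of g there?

∂g/∂t = -8t - 3y - 2 = 0 and ∂g/∂y = -3t - 10y + 7 = 0, so (t, y) = (-41/71, 62/71).
The Hessian has g_{tt} = -8, g_{yy} = -10, g_{ty} = -3, giving D = 71 > 0 with g_{tt} < 0, so the point is a local maximum.
g(-41/71, 62/71) = 187/71.

187/71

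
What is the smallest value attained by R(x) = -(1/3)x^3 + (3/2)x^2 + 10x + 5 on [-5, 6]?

-19/3

R'(x) = -x^2 + 3x + 10, which vanishes at x = -2 and x = 5.
Evaluating at the critical points and endpoints: R(-5) = 205/6, R(-2) = -19/3, R(5) = 305/6, R(6) = 47.
Hence the absolute minimum is -19/3 at x = -2.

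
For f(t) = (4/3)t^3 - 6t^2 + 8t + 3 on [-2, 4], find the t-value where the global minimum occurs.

The derivative is 4t^2 - 12t + 8, which vanishes at t = 1 and t = 2.
Compare values at every candidate in [-2, 4]: f(-2) = -143/3; f(1) = 19/3; f(2) = 17/3; f(4) = 73/3.
So the minimum is f(-2) = -143/3.

-2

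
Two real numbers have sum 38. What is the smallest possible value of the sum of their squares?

722

With a + b = 38, a^2 + b^2 = a^2 + (38 − a)^2.
The derivative 2a − 2(38 − a) = 4a − 76 vanishes at a = 19; second derivative 4 > 0, a minimum.
The minimum is 2·(19)^2 = 722.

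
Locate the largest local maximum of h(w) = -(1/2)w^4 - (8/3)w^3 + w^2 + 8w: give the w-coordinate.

h'(w) = -2w^3 - 8w^2 + 2w + 8. Setting h'(w) = 0 gives w ∈ {-4, -1, 1}.
Since h''(w) = -6w^2 - 16w + 2, we get h''(-4) = -30 < 0 ⇒ local maximum; h''(-1) = 12 > 0 ⇒ local minimum; h''(1) = -20 < 0 ⇒ local maximum.
Thus h has its largest local maximum at w = -4, with value 80/3.

-4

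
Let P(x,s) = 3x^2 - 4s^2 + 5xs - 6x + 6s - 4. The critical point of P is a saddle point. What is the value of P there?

∂P/∂x = 6x + 5s - 6 = 0 and ∂P/∂s = 5x - 8s + 6 = 0, so (x, s) = (18/73, 66/73).
The Hessian has P_{xx} = 6, P_{ss} = -8, P_{xs} = 5, giving D = -73 < 0, so the point is a saddle point.
P(18/73, 66/73) = -148/73.

-148/73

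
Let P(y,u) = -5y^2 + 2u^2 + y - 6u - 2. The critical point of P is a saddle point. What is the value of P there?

-129/20

∂P/∂y = -10y + 1 = 0 and ∂P/∂u = 4u - 6 = 0, so (y, u) = (1/10, 3/2).
The Hessian has P_{yy} = -10, P_{uu} = 4, P_{yu} = 0, giving D = -40 < 0, so the point is a saddle point.
P(1/10, 3/2) = -129/20.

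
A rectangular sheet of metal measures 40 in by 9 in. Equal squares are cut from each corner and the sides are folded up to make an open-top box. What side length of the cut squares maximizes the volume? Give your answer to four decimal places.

2.1091

With cut size x, the volume is V(x) = x(40 − 2x)(9 − 2x) for 0 < x < 4.5.
V'(x) = 12x^2 − 196x + 360. Setting V'(x) = 0 gives x ≈ 2.1091 (the root in (0, 4.5)).
V''(x) = 24x − 196 is negative there, so this is the maximum; V ≈ 360.8700.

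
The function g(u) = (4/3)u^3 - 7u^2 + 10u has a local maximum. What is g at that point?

g'(u) = 4u^2 - 14u + 10 = 0 at u = 1, 5/2.
Second-derivative test with g''(u) = 8u - 14: g''(1) = -6 < 0 ⇒ local maximum; g''(5/2) = 6 > 0 ⇒ local minimum.
The local maximum is g(1) = 13/3.

13/3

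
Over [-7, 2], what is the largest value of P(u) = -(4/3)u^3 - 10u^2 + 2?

P'(u) = -4u^2 - 20u, which vanishes at u = -5 and u = 0.
Candidates: P(-7) = -92/3,  P(-5) = -244/3,  P(0) = 2,  P(2) = -146/3.
The maximum over the interval is 2, attained at u = 0.

2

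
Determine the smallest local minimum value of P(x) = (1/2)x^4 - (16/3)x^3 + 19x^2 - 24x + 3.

P'(x) = 2x^3 - 16x^2 + 38x - 24. Setting P'(x) = 0 gives x ∈ {1, 3, 4}.
Second-derivative test with P''(x) = 6x^2 - 32x + 38: P''(1) = 12 > 0 ⇒ local minimum; P''(3) = -4 < 0 ⇒ local maximum; P''(4) = 6 > 0 ⇒ local minimum.
The smallest local minimum is P(1) = -41/6.

-41/6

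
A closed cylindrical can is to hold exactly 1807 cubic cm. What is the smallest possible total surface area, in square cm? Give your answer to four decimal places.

With radius r and height h, πr²h = 1807 so h = 1807/(πr²), and S(r) = 2πr² + 2πrh = 2πr² + 2·1807/r.
S'(r) = 4πr − 2·1807/r² = 0 ⇒ r³ = 1807/(2π), so r ≈ 6.6007 and h = 2r ≈ 13.2015.
S''(r) = 4π + 4·1807/r³ > 0, so this is the minimum; S ≈ 821.2713.

821.2713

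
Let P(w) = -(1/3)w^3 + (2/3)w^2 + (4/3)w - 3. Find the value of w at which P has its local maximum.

P'(w) = -w^2 + (4/3)w + 4/3. Setting P'(w) = 0 gives w ∈ {-2/3, 2}.
Second-derivative test with P''(w) = -2w + 4/3: P''(-2/3) = 8/3 > 0 ⇒ local minimum; P''(2) = -8/3 < 0 ⇒ local maximum.
So the local maximum value is P(2) = -1/3.

2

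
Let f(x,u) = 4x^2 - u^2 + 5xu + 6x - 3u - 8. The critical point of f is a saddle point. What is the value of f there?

∂f/∂x = 8x + 5u + 6 = 0 and ∂f/∂u = 5x - 2u - 3 = 0, so (x, u) = (3/41, -54/41).
The Hessian has f_{xx} = 8, f_{uu} = -2, f_{xu} = 5, giving D = -41 < 0, so the point is a saddle point.
f(3/41, -54/41) = -238/41.

-238/41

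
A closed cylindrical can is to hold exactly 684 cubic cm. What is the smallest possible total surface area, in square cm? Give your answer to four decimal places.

429.7527

With radius r and height h, πr²h = 684 so h = 684/(πr²), and S(r) = 2πr² + 2πrh = 2πr² + 2·684/r.
S'(r) = 4πr − 2·684/r² = 0 ⇒ r³ = 684/(2π), so r ≈ 4.7748 and h = 2r ≈ 9.5497.
S''(r) = 4π + 4·684/r³ > 0, so this is the minimum; S ≈ 429.7527.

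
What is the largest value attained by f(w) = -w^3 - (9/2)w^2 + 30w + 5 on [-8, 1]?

The derivative is -3w^2 - 9w + 30, whose only zero in [-8, 1] is w = -5.
Evaluating at the critical points and endpoints: f(-8) = -11; f(-5) = -265/2; f(1) = 59/2.
Hence the absolute maximum is 59/2 at w = 1.

59/2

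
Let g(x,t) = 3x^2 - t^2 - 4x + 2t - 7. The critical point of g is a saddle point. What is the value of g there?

∂g/∂x = 6x - 4 = 0 and ∂g/∂t = -2t + 2 = 0, so (x, t) = (2/3, 1).
The Hessian has g_{xx} = 6, g_{tt} = -2, g_{xt} = 0, giving D = -12 < 0, so the point is a saddle point.
g(2/3, 1) = -22/3.

-22/3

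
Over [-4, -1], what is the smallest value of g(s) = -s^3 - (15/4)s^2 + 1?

-109/16

Differentiating, g'(s) = -3s^2 - (15/2)s; whose only zero in [-4, -1] is s = -5/2.
Evaluating at the critical points and endpoints: g(-4) = 5, g(-5/2) = -109/16, g(-1) = -7/4.
So the minimum is g(-5/2) = -109/16.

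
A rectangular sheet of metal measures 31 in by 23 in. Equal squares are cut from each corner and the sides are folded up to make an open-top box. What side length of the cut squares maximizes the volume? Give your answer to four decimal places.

With cut size x, the volume is V(x) = x(31 − 2x)(23 − 2x) for 0 < x < 11.5.
V'(x) = 12x^2 − 216x + 713. Setting V'(x) = 0 gives x ≈ 4.3542 (the root in (0, 11.5)).
V''(x) = 24x − 216 is negative there, so this is the maximum; V ≈ 1387.1725.

4.3542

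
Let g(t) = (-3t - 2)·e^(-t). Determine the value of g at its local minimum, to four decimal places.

Differentiating with the product rule gives g'(t) = (3t - 1)·e^(-t). Since e^(-t) > 0, the only critical point is t = 1/3.
g''(1/3) has the same sign as 3 > 0, so this is a local minimum.
g(1/3) = (-3)·e^(-1/3) ≈ -2.1496.

-2.1496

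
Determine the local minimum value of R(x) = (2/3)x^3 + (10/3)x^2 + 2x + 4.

298/81

Critical points: R'(x) = 2x^2 + (20/3)x + 2 vanishes at x = -3, -1/3.
Second-derivative test with R''(x) = 4x + 20/3: R''(-3) = -16/3 < 0 ⇒ local maximum; R''(-1/3) = 16/3 > 0 ⇒ local minimum.
Thus R has its local minimum at x = -1/3, with value 298/81.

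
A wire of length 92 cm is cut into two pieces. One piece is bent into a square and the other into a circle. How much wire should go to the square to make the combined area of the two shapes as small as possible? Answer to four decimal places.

Let x be the length used for the square. Square side x/4; circle radius (92−x)/(2π).
A(x) = (x/4)² + π·((92−x)/(2π))² = x²/16 + (92−x)²/(4π) for 0 ≤ x ≤ 92. A'(x) = x/8 − (92−x)/(2π) = 0 gives x = 4·92/(π+4) ≈ 51.5291.
A'' = 1/8 + 1/(2π) > 0, so this gives the minimum combined area; x ≈ 51.5291 cm to the square.

51.5291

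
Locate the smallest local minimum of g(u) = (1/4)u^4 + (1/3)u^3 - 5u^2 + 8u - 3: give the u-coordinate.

-4

g'(u) = u^3 + u^2 - 10u + 8. Setting g'(u) = 0 gives u ∈ {-4, 1, 2}.
g''(u) = 3u^2 + 2u - 10. g''(-4) = 30 > 0 ⇒ local minimum; g''(1) = -5 < 0 ⇒ local maximum; g''(2) = 6 > 0 ⇒ local minimum.
Thus g has its smallest local minimum at u = -4, with value -217/3.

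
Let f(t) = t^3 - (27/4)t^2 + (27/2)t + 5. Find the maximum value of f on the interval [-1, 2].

Differentiating, f'(t) = 3t^2 - (27/2)t + 27/2; whose only zero in [-1, 2] is t = 3/2.
Candidates: f(-1) = -65/4,  f(3/2) = 215/16,  f(2) = 13.
Hence the absolute maximum is 215/16 at t = 3/2.

215/16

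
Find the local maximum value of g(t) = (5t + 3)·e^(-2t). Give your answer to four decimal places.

3.0535

g'(t) = 5·e^(-2t) + (5t + 3)·(-2)·e^(-2t) = (-10t - 1)·e^(-2t). Since e^(-2t) > 0, the only critical point is t = -1/10.
g''(-1/10) has the same sign as -10 < 0, so this is a local maximum.
g(-1/10) = (5/2)·e^(1/5) ≈ 3.0535.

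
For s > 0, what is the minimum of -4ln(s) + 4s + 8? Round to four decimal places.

f'(s) = -4/s + 4 = 0 gives s = 1.
f''(s) = 4/s², which is positive for s > 0, so this is a local minimum.
f(1) = -4·ln(1) + 4 + 8 ≈ 12.0000.

12.0000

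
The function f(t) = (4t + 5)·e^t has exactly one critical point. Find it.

-9/4

Differentiating with the product rule gives f'(t) = (4t + 9)·e^t. Since e^t > 0, the only critical point is t = -9/4.
f''(-9/4) has the same sign as 4 > 0, so this is a local minimum.
f(-9/4) = (-4)·e^(-9/4) ≈ -0.4216.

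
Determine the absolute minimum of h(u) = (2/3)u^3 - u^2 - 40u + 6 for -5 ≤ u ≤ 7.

h'(u) = 2u^2 - 2u - 40, which vanishes at u = -4 and u = 5.
Candidates: h(-5) = 293/3,  h(-4) = 322/3,  h(5) = -407/3,  h(7) = -283/3.
Hence the absolute minimum is -407/3 at u = 5.

-407/3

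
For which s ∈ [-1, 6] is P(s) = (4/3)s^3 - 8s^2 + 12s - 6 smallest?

The derivative is 4s^2 - 16s + 12, which vanishes at s = 1 and s = 3.
Candidates: P(-1) = -82/3,  P(1) = -2/3,  P(3) = -6,  P(6) = 66.
The minimum over the interval is -82/3, attained at s = -1.

-1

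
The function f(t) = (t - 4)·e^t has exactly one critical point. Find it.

3

Differentiating with the product rule gives f'(t) = (t - 3)·e^t. Since e^t > 0, the only critical point is t = 3.
f''(3) has the same sign as 1 > 0, so this is a local minimum.
f(3) = (-1)·e^(3) ≈ -20.0855.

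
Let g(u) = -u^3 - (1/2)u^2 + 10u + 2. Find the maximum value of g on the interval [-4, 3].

18

The derivative is -3u^2 - u + 10, which vanishes at u = -2 and u = 5/3.
Evaluating at the critical points and endpoints: g(-4) = 18,  g(-2) = -12,  g(5/3) = 683/54,  g(3) = 1/2.
So the maximum is g(-4) = 18.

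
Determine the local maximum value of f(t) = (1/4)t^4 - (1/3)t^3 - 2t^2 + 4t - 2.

Critical points: f'(t) = t^3 - t^2 - 4t + 4 vanishes at t = -2, 1, 2.
f''(t) = 3t^2 - 2t - 4. f''(-2) = 12 > 0 ⇒ local minimum; f''(1) = -3 < 0 ⇒ local maximum; f''(2) = 4 > 0 ⇒ local minimum.
The local maximum is f(1) = -1/12.

-1/12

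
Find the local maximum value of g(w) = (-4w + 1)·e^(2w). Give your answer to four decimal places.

By the product rule, g'(w) = (-8w - 2)·e^(2w). Since e^(2w) > 0, the only critical point is w = -1/4.
g''(-1/4) has the same sign as -8 < 0, so this is a local maximum.
g(-1/4) = (2)·e^(-1/2) ≈ 1.2131.

1.2131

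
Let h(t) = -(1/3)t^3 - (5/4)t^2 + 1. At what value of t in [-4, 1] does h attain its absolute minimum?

-5/2

h'(t) = -t^2 - (5/2)t, which vanishes at t = -5/2 and t = 0.
Evaluating at the critical points and endpoints: h(-4) = 7/3,  h(-5/2) = -77/48,  h(0) = 1,  h(1) = -7/12.
Hence the absolute minimum is -77/48 at t = -5/2.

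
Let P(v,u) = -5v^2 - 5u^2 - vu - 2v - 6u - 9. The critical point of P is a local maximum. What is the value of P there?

-703/99

∂P/∂v = -10v - u - 2 = 0 and ∂P/∂u = -v - 10u - 6 = 0, so (v, u) = (-14/99, -58/99).
The Hessian has P_{vv} = -10, P_{uu} = -10, P_{vu} = -1, giving D = 99 > 0 with P_{vv} < 0, so the point is a local maximum.
P(-14/99, -58/99) = -703/99.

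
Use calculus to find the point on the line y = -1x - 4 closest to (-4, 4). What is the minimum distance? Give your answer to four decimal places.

Minimize D(x)^2 = (x + 4)^2 + (-x - 8)^2.
d/dx[D^2] = 2(x + 4) + 2·(-1)·(-x - 8) = 0 ⇒ x = -6.
Then y = 2 and the distance is √(8) ≈ 2.8284.

2.8284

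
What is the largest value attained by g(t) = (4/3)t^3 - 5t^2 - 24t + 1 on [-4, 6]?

85/4

The derivative is 4t^2 - 10t - 24, which vanishes at t = -3/2 and t = 4.
Compare values at every candidate in [-4, 6]: g(-4) = -205/3, g(-3/2) = 85/4, g(4) = -269/3, g(6) = -35.
Hence the absolute maximum is 85/4 at t = -3/2.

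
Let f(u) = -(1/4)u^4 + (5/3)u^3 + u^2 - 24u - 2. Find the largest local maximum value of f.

Critical points: f'(u) = -u^3 + 5u^2 + 2u - 24 vanishes at u = -2, 3, 4.
Since f''(u) = -3u^2 + 10u + 2, we get f''(-2) = -30 < 0 ⇒ local maximum; f''(3) = 5 > 0 ⇒ local minimum; f''(4) = -6 < 0 ⇒ local maximum.
So the largest local maximum value is f(-2) = 98/3.

98/3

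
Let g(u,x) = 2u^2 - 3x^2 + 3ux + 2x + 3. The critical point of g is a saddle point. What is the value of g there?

∂g/∂u = 4u + 3x = 0 and ∂g/∂x = 3u - 6x + 2 = 0, so (u, x) = (-2/11, 8/33).
The Hessian has g_{uu} = 4, g_{xx} = -6, g_{ux} = 3, giving D = -33 < 0, so the point is a saddle point.
g(-2/11, 8/33) = 107/33.

107/33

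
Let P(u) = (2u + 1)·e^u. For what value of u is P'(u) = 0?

P'(u) = 2·e^u + (2u + 1)·1·e^u = (2u + 3)·e^u. Since e^u > 0, the only critical point is u = -3/2.
P''(-3/2) has the same sign as 2 > 0, so this is a local minimum.
P(-3/2) = (-2)·e^(-3/2) ≈ -0.4463.

-3/2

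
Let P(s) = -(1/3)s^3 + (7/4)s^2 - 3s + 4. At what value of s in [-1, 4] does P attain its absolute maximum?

The derivative is -s^2 + (7/2)s - 3, which vanishes at s = 3/2 and s = 2.
Evaluating at the critical points and endpoints: P(-1) = 109/12; P(3/2) = 37/16; P(2) = 7/3; P(4) = -4/3.
The maximum over the interval is 109/12, attained at s = -1.

-1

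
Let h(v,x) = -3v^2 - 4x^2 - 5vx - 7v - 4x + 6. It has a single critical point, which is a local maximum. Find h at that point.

242/23

∂h/∂v = -6v - 5x - 7 = 0 and ∂h/∂x = -5v - 8x - 4 = 0, so (v, x) = (-36/23, 11/23).
The Hessian has h_{vv} = -6, h_{xx} = -8, h_{vx} = -5, giving D = 23 > 0 with h_{vv} < 0, so the point is a local maximum.
h(-36/23, 11/23) = 242/23.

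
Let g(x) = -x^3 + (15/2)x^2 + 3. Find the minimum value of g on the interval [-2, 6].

3

The derivative is -3x^2 + 15x, which vanishes at x = 0 and x = 5.
Candidates: g(-2) = 41, g(0) = 3, g(5) = 131/2, g(6) = 57.
Hence the absolute minimum is 3 at x = 0.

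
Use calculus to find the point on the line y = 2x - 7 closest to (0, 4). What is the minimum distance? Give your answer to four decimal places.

4.9193

Minimize D(x)^2 = (x + 0)^2 + (2x - 11)^2.
d/dx[D^2] = 2(x + 0) + 2·2·(2x - 11) = 0 ⇒ x = 22/5.
Then y = 9/5 and the distance is √(121/5) ≈ 4.9193.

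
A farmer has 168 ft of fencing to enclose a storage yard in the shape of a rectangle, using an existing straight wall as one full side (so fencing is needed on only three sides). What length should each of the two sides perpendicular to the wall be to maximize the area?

Let the sides perpendicular to the wall have length x and the parallel side y, so 2x + y = 168 and the area is A = xy = x(168 − 2x).
A'(x) = 168 − 4x = 0 gives x = 42, and A''(x) = −4 < 0 confirms a maximum.
Then y = 168 − 2·42 = 84 and A = 3528.

42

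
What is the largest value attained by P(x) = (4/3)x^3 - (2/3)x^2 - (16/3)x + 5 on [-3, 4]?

175/3

The derivative is 4x^2 - (4/3)x - 16/3, which vanishes at x = -1 and x = 4/3.
Candidates: P(-3) = -21,  P(-1) = 25/3,  P(4/3) = -11/81,  P(4) = 175/3.
Hence the absolute maximum is 175/3 at x = 4.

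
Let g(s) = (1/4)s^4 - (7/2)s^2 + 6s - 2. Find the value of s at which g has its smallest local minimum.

g'(s) = s^3 - 7s + 6. Setting g'(s) = 0 gives s ∈ {-3, 1, 2}.
Since g''(s) = 3s^2 - 7, we get g''(-3) = 20 > 0 ⇒ local minimum; g''(1) = -4 < 0 ⇒ local maximum; g''(2) = 5 > 0 ⇒ local minimum.
So the smallest local minimum value is g(-3) = -125/4.

-3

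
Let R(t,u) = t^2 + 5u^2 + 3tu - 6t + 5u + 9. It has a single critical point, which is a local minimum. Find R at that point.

∂R/∂t = 2t + 3u - 6 = 0 and ∂R/∂u = 3t + 10u + 5 = 0, so (t, u) = (75/11, -28/11).
The Hessian has R_{tt} = 2, R_{uu} = 10, R_{tu} = 3, giving D = 11 > 0 with R_{tt} > 0, so the point is a local minimum.
R(75/11, -28/11) = -196/11.

-196/11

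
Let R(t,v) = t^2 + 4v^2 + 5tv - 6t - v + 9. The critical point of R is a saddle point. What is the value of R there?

∂R/∂t = 2t + 5v - 6 = 0 and ∂R/∂v = 5t + 8v - 1 = 0, so (t, v) = (-43/9, 28/9).
The Hessian has R_{tt} = 2, R_{vv} = 8, R_{tv} = 5, giving D = -9 < 0, so the point is a saddle point.
R(-43/9, 28/9) = 196/9.

196/9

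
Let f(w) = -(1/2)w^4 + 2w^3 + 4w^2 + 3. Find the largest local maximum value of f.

f'(w) = -2w^3 + 6w^2 + 8w. Setting f'(w) = 0 gives w ∈ {-1, 0, 4}.
Since f''(w) = -6w^2 + 12w + 8, we get f''(-1) = -10 < 0 ⇒ local maximum; f''(0) = 8 > 0 ⇒ local minimum; f''(4) = -40 < 0 ⇒ local maximum.
The largest local maximum is f(4) = 67.

67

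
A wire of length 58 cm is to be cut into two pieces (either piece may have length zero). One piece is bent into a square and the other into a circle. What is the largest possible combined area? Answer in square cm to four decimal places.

267.6986

Let x be the length used for the square. Square side x/4; circle radius (58−x)/(2π).
A(x) = (x/4)² + π·((58−x)/(2π))² = x²/16 + (58−x)²/(4π) for 0 ≤ x ≤ 58. A'(x) = x/8 − (58−x)/(2π) = 0 gives x = 4·58/(π+4) ≈ 32.4858.
A'' > 0, so the interior critical point is a minimum; the maximum is at an endpoint. A(0) = 267.6986 and A(58) = 210.2500, so the largest area is 267.6986.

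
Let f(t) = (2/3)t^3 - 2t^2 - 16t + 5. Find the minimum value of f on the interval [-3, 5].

-145/3

The derivative is 2t^2 - 4t - 16, which vanishes at t = -2 and t = 4.
Evaluating at the critical points and endpoints: f(-3) = 17; f(-2) = 71/3; f(4) = -145/3; f(5) = -125/3.
Hence the absolute minimum is -145/3 at t = 4.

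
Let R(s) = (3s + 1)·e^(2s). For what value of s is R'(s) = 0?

R'(s) = 3·e^(2s) + (3s + 1)·2·e^(2s) = (6s + 5)·e^(2s). Since e^(2s) > 0, the only critical point is s = -5/6.
R''(-5/6) has the same sign as 6 > 0, so this is a local minimum.
R(-5/6) = (-3/2)·e^(-5/3) ≈ -0.2833.

-5/6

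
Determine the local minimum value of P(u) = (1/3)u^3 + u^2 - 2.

-2

P'(u) = u^2 + 2u. Setting P'(u) = 0 gives u ∈ {-2, 0}.
Second-derivative test with P''(u) = 2u + 2: P''(-2) = -2 < 0 ⇒ local maximum; P''(0) = 2 > 0 ⇒ local minimum.
The local minimum is P(0) = -2.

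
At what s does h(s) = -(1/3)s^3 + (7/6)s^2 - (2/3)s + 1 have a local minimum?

Critical points: h'(s) = -s^2 + (7/3)s - 2/3 vanishes at s = 1/3, 2.
h''(s) = -2s + 7/3. h''(1/3) = 5/3 > 0 ⇒ local minimum; h''(2) = -5/3 < 0 ⇒ local maximum.
Thus h has its local minimum at s = 1/3, with value 145/162.

1/3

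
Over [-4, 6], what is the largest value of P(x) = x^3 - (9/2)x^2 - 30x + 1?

35

Differentiating, P'(x) = 3x^2 - 9x - 30; which vanishes at x = -2 and x = 5.
Candidates: P(-4) = -15, P(-2) = 35, P(5) = -273/2, P(6) = -125.
Hence the absolute maximum is 35 at x = -2.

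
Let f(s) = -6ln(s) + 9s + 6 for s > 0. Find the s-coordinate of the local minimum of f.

f'(s) = -6/s + 9 = 0 gives s = 2/3.
f''(s) = 6/s², which is positive for s > 0, so this is a local minimum.
f(2/3) = -6·ln(2/3) + 6 + 6 ≈ 14.4328.

2/3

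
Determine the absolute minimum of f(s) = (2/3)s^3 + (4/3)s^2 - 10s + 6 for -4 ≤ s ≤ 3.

f'(s) = 2s^2 + (8/3)s - 10, which vanishes at s = -3 and s = 5/3.
Candidates: f(-4) = 74/3; f(-3) = 30; f(5/3) = -314/81; f(3) = 6.
Hence the absolute minimum is -314/81 at s = 5/3.

-314/81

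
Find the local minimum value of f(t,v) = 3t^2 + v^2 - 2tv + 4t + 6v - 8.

∂f/∂t = 6t - 2v + 4 = 0 and ∂f/∂v = -2t + 2v + 6 = 0, so (t, v) = (-5/2, -11/2).
The Hessian has f_{tt} = 6, f_{vv} = 2, f_{tv} = -2, giving D = 8 > 0 with f_{tt} > 0, so the point is a local minimum.
f(-5/2, -11/2) = -59/2.

-59/2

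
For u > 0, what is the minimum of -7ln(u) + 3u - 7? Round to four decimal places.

R'(u) = -7/u + 3 = 0 gives u = 7/3.
R''(u) = 7/u², which is positive for u > 0, so this is a local minimum.
R(7/3) = -7·ln(7/3) + 7 - 7 ≈ -5.9311.

-5.9311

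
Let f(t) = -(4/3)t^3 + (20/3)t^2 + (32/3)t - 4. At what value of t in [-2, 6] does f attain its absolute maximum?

Differentiating, f'(t) = -4t^2 + (40/3)t + 32/3; which vanishes at t = -2/3 and t = 4.
Evaluating at the critical points and endpoints: f(-2) = 12, f(-2/3) = -628/81, f(4) = 60, f(6) = 12.
Hence the absolute maximum is 60 at t = 4.

4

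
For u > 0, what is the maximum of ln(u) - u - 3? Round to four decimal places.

h'(u) = 1/u − 1 = 0 gives u = 1.
h''(u) = -1/u², which is negative for u > 0, so this is a local maximum.
h(1) = 1·ln(1) - 1 - 3 ≈ -4.0000.

-4.0000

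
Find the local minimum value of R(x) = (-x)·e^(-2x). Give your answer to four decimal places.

Differentiating with the product rule gives R'(x) = (2x - 1)·e^(-2x). Since e^(-2x) > 0, the only critical point is x = 1/2.
R''(1/2) has the same sign as 2 > 0, so this is a local minimum.
R(1/2) = (-1/2)·e^(-1) ≈ -0.1839.

-0.1839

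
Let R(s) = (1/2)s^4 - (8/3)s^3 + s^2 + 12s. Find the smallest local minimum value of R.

-47/6

R'(s) = 2s^3 - 8s^2 + 2s + 12 = 0 at s = -1, 2, 3.
R''(s) = 6s^2 - 16s + 2. R''(-1) = 24 > 0 ⇒ local minimum; R''(2) = -6 < 0 ⇒ local maximum; R''(3) = 8 > 0 ⇒ local minimum.
The smallest local minimum is R(-1) = -47/6.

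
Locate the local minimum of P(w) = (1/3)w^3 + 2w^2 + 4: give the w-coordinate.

Critical points: P'(w) = w^2 + 4w vanishes at w = -4, 0.
Second-derivative test with P''(w) = 2w + 4: P''(-4) = -4 < 0 ⇒ local maximum; P''(0) = 4 > 0 ⇒ local minimum.
Thus P has its local minimum at w = 0, with value 4.

0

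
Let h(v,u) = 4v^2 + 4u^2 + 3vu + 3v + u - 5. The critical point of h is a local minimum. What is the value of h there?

∂h/∂v = 8v + 3u + 3 = 0 and ∂h/∂u = 3v + 8u + 1 = 0, so (v, u) = (-21/55, 1/55).
The Hessian has h_{vv} = 8, h_{uu} = 8, h_{vu} = 3, giving D = 55 > 0 with h_{vv} > 0, so the point is a local minimum.
h(-21/55, 1/55) = -306/55.

-306/55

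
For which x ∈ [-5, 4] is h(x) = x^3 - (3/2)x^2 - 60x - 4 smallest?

4

The derivative is 3x^2 - 3x - 60, whose only zero in [-5, 4] is x = -4.
Candidates: h(-5) = 267/2,  h(-4) = 148,  h(4) = -204.
So the minimum is h(4) = -204.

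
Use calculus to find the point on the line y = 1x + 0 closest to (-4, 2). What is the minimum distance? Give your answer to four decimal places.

4.2426

Minimize D(x)^2 = (x + 4)^2 + (x - 2)^2.
d/dx[D^2] = 2(x + 4) + 2·1·(x - 2) = 0 ⇒ x = -1.
Then y = -1 and the distance is √(18) ≈ 4.2426.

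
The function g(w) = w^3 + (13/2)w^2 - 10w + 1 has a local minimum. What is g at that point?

-67/27

Critical points: g'(w) = 3w^2 + 13w - 10 vanishes at w = -5, 2/3.
Second-derivative test with g''(w) = 6w + 13: g''(-5) = -17 < 0 ⇒ local maximum; g''(2/3) = 17 > 0 ⇒ local minimum.
Thus g has its local minimum at w = 2/3, with value -67/27.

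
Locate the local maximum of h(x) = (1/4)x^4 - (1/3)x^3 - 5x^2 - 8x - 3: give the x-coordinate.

h'(x) = x^3 - x^2 - 10x - 8. Setting h'(x) = 0 gives x ∈ {-2, -1, 4}.
h''(x) = 3x^2 - 2x - 10. h''(-2) = 6 > 0 ⇒ local minimum; h''(-1) = -5 < 0 ⇒ local maximum; h''(4) = 30 > 0 ⇒ local minimum.
The local maximum is h(-1) = 7/12.

-1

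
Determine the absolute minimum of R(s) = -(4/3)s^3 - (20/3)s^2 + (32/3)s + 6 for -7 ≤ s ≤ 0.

The derivative is -4s^2 - (40/3)s + 32/3, whose only zero in [-7, 0] is s = -4.
Evaluating at the critical points and endpoints: R(-7) = 62, R(-4) = -58, R(0) = 6.
So the minimum is R(-4) = -58.

-58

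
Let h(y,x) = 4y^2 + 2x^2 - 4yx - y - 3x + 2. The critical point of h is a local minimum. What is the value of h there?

-9/8

∂h/∂y = 8y - 4x - 1 = 0 and ∂h/∂x = -4y + 4x - 3 = 0, so (y, x) = (1, 7/4).
The Hessian has h_{yy} = 8, h_{xx} = 4, h_{yx} = -4, giving D = 16 > 0 with h_{yy} > 0, so the point is a local minimum.
h(1, 7/4) = -9/8.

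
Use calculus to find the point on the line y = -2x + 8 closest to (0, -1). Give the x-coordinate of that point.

18/5

Minimize D(x)^2 = (x + 0)^2 + (-2x + 9)^2.
d/dx[D^2] = 2(x + 0) + 2·(-2)·(-2x + 9) = 0 ⇒ x = 18/5.
Then y = 4/5 and the distance is √(81/5) ≈ 4.0249.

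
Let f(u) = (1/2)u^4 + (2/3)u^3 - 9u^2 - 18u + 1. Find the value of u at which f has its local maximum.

f'(u) = 2u^3 + 2u^2 - 18u - 18. Setting f'(u) = 0 gives u ∈ {-3, -1, 3}.
Since f''(u) = 6u^2 + 4u - 18, we get f''(-3) = 24 > 0 ⇒ local minimum; f''(-1) = -16 < 0 ⇒ local maximum; f''(3) = 48 > 0 ⇒ local minimum.
Thus f has its local maximum at u = -1, with value 59/6.

-1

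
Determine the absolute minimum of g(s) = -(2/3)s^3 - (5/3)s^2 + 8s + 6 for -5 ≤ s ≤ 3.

-15

Differentiating, g'(s) = -2s^2 - (10/3)s + 8; which vanishes at s = -3 and s = 4/3.
Evaluating at the critical points and endpoints: g(-5) = 23/3,  g(-3) = -15,  g(4/3) = 982/81,  g(3) = -3.
The minimum over the interval is -15, attained at s = -3.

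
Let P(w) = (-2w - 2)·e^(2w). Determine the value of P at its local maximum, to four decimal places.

Differentiating with the product rule gives P'(w) = (-4w - 6)·e^(2w). Since e^(2w) > 0, the only critical point is w = -3/2.
P''(-3/2) has the same sign as -4 < 0, so this is a local maximum.
P(-3/2) = (1)·e^(-3) ≈ 0.0498.

0.0498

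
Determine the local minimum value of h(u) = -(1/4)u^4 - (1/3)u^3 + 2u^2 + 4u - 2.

Critical points: h'(u) = -u^3 - u^2 + 4u + 4 vanishes at u = -2, -1, 2.
h''(u) = -3u^2 - 2u + 4. h''(-2) = -4 < 0 ⇒ local maximum; h''(-1) = 3 > 0 ⇒ local minimum; h''(2) = -12 < 0 ⇒ local maximum.
Thus h has its local minimum at u = -1, with value -47/12.

-47/12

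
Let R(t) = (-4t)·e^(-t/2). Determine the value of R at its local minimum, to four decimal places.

By the product rule, R'(t) = (2t - 4)·e^(-t/2). Since e^(-t/2) > 0, the only critical point is t = 2.
R''(2) has the same sign as 2 > 0, so this is a local minimum.
R(2) = (-8)·e^(-1) ≈ -2.9430.

-2.9430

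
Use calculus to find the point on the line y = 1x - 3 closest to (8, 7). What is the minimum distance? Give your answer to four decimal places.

Minimize D(x)^2 = (x - 8)^2 + (x - 10)^2.
d/dx[D^2] = 2(x - 8) + 2·1·(x - 10) = 0 ⇒ x = 9.
Then y = 6 and the distance is √(2) ≈ 1.4142.

1.4142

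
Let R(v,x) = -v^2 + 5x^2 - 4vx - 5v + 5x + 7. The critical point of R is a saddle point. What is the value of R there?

7

∂R/∂v = -2v - 4x - 5 = 0 and ∂R/∂x = -4v + 10x + 5 = 0, so (v, x) = (-5/6, -5/6).
The Hessian has R_{vv} = -2, R_{xx} = 10, R_{vx} = -4, giving D = -36 < 0, so the point is a saddle point.
R(-5/6, -5/6) = 7.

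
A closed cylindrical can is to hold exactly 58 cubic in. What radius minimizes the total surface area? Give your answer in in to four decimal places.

2.0977

With radius r and height h, πr²h = 58 so h = 58/(πr²), and S(r) = 2πr² + 2πrh = 2πr² + 2·58/r.
S'(r) = 4πr − 2·58/r² = 0 ⇒ r³ = 58/(2π), so r ≈ 2.0977 and h = 2r ≈ 4.1955.
S''(r) = 4π + 4·58/r³ > 0, so this is the minimum; S ≈ 82.9468.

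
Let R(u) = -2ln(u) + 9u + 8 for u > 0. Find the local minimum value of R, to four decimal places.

13.0082

R'(u) = -2/u + 9 = 0 gives u = 2/9.
R''(u) = 2/u², which is positive for u > 0, so this is a local minimum.
R(2/9) = -2·ln(2/9) + 2 + 8 ≈ 13.0082.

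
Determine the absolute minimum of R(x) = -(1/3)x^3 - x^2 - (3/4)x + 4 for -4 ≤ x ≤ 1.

23/12

R'(x) = -x^2 - 2x - 3/4, which vanishes at x = -3/2 and x = -1/2.
Compare values at every candidate in [-4, 1]: R(-4) = 37/3, R(-3/2) = 4, R(-1/2) = 25/6, R(1) = 23/12.
Hence the absolute minimum is 23/12 at x = 1.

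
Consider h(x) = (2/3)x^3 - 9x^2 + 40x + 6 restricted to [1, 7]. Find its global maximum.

h'(x) = 2x^2 - 18x + 40, which vanishes at x = 4 and x = 5.
Evaluating at the critical points and endpoints: h(1) = 113/3; h(4) = 194/3; h(5) = 193/3; h(7) = 221/3.
So the maximum is h(7) = 221/3.

221/3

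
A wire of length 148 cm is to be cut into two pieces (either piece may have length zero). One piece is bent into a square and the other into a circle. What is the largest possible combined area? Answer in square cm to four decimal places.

Let x be the length used for the square. Square side x/4; circle radius (148−x)/(2π).
A(x) = (x/4)² + π·((148−x)/(2π))² = x²/16 + (148−x)²/(4π) for 0 ≤ x ≤ 148. A'(x) = x/8 − (148−x)/(2π) = 0 gives x = 4·148/(π+4) ≈ 82.8947.
A'' > 0, so the interior critical point is a minimum; the maximum is at an endpoint. A(0) = 1743.0649 and A(148) = 1369.0000, so the largest area is 1743.0649.

1743.0649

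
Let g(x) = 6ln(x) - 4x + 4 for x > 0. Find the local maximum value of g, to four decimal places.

g'(x) = 6/x − 4 = 0 gives x = 3/2.
g''(x) = -6/x², which is negative for x > 0, so this is a local maximum.
g(3/2) = 6·ln(3/2) - 6 + 4 ≈ 0.4328.

0.4328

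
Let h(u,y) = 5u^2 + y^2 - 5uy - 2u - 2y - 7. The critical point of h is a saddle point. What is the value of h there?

∂h/∂u = 10u - 5y - 2 = 0 and ∂h/∂y = -5u + 2y - 2 = 0, so (u, y) = (-14/5, -6).
The Hessian has h_{uu} = 10, h_{yy} = 2, h_{uy} = -5, giving D = -5 < 0, so the point is a saddle point.
h(-14/5, -6) = 9/5.

9/5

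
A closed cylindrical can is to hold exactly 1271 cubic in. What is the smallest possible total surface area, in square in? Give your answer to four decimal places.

With radius r and height h, πr²h = 1271 so h = 1271/(πr²), and S(r) = 2πr² + 2πrh = 2πr² + 2·1271/r.
S'(r) = 4πr − 2·1271/r² = 0 ⇒ r³ = 1271/(2π), so r ≈ 5.8702 and h = 2r ≈ 11.7405.
S''(r) = 4π + 4·1271/r³ > 0, so this is the minimum; S ≈ 649.5485.

649.5485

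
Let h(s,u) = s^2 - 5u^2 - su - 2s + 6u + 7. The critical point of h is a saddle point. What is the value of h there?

∂h/∂s = 2s - u - 2 = 0 and ∂h/∂u = -s - 10u + 6 = 0, so (s, u) = (26/21, 10/21).
The Hessian has h_{ss} = 2, h_{uu} = -10, h_{su} = -1, giving D = -21 < 0, so the point is a saddle point.
h(26/21, 10/21) = 151/21.

151/21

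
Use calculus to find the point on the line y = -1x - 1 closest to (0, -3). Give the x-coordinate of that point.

1

Minimize D(x)^2 = (x + 0)^2 + (-x + 2)^2.
d/dx[D^2] = 2(x + 0) + 2·(-1)·(-x + 2) = 0 ⇒ x = 1.
Then y = -2 and the distance is √(2) ≈ 1.4142.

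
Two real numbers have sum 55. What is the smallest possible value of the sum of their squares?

3025/2

With a + b = 55, a^2 + b^2 = a^2 + (55 − a)^2.
The derivative 2a − 2(55 − a) = 4a − 110 vanishes at a = 55/2; second derivative 4 > 0, a minimum.
The minimum is 2·(55/2)^2 = 3025/2.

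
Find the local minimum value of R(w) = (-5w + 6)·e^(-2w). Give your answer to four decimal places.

-0.0834

Differentiating with the product rule gives R'(w) = (10w - 17)·e^(-2w). Since e^(-2w) > 0, the only critical point is w = 17/10.
R''(17/10) has the same sign as 10 > 0, so this is a local minimum.
R(17/10) = (-5/2)·e^(-17/5) ≈ -0.0834.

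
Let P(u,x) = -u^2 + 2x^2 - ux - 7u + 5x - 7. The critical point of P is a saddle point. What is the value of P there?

-25/9

∂P/∂u = -2u - x - 7 = 0 and ∂P/∂x = -u + 4x + 5 = 0, so (u, x) = (-23/9, -17/9).
The Hessian has P_{uu} = -2, P_{xx} = 4, P_{ux} = -1, giving D = -9 < 0, so the point is a saddle point.
P(-23/9, -17/9) = -25/9.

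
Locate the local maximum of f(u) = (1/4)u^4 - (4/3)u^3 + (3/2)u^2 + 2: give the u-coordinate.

f'(u) = u^3 - 4u^2 + 3u = 0 at u = 0, 1, 3.
f''(u) = 3u^2 - 8u + 3. f''(0) = 3 > 0 ⇒ local minimum; f''(1) = -2 < 0 ⇒ local maximum; f''(3) = 6 > 0 ⇒ local minimum.
Thus f has its local maximum at u = 1, with value 29/12.

1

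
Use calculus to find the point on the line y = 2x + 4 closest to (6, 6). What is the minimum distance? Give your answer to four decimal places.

4.4721

Minimize D(x)^2 = (x - 6)^2 + (2x - 2)^2.
d/dx[D^2] = 2(x - 6) + 2·2·(2x - 2) = 0 ⇒ x = 2.
Then y = 8 and the distance is √(20) ≈ 4.4721.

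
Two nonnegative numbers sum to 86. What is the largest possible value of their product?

1849

With x + y = 86, the product is P(x) = x(86 − x).
P'(x) = 86 − 2x = 0 gives x = 43; P'' = −2 < 0, so this is the maximum.
P = 43·43 = 1849.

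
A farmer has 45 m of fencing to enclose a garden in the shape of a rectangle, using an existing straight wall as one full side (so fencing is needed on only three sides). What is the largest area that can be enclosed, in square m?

2025/8

Let the sides perpendicular to the wall have length x and the parallel side y, so 2x + y = 45 and the area is A = xy = x(45 − 2x).
A'(x) = 45 − 4x = 0 gives x = 45/4, and A''(x) = −4 < 0 confirms a maximum.
Then y = 45 − 2·45/4 = 45/2 and A = 2025/8.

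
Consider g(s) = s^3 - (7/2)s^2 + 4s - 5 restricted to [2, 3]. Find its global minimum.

-3

g'(s) = 3s^2 - 7s + 4, which has no zeros in [2, 3].
Compare values at every candidate in [2, 3]: g(2) = -3, g(3) = 5/2.
The minimum over the interval is -3, attained at s = 2.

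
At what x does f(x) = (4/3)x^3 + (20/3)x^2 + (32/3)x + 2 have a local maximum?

-2

Critical points: f'(x) = 4x^2 + (40/3)x + 32/3 vanishes at x = -2, -4/3.
Since f''(x) = 8x + 40/3, we get f''(-2) = -8/3 < 0 ⇒ local maximum; f''(-4/3) = 8/3 > 0 ⇒ local minimum.
Thus f has its local maximum at x = -2, with value -10/3.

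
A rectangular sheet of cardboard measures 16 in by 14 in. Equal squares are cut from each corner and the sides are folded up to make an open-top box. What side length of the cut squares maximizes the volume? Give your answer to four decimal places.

With cut size x, the volume is V(x) = x(16 − 2x)(14 − 2x) for 0 < x < 7.
V'(x) = 12x^2 − 120x + 224. Setting V'(x) = 0 gives x ≈ 2.4834 (the root in (0, 7)).
V''(x) = 24x − 120 is negative there, so this is the maximum; V ≈ 247.5083.

2.4834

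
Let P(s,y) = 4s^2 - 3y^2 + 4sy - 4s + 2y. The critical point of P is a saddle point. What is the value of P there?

∂P/∂s = 8s + 4y - 4 = 0 and ∂P/∂y = 4s - 6y + 2 = 0, so (s, y) = (1/4, 1/2).
The Hessian has P_{ss} = 8, P_{yy} = -6, P_{sy} = 4, giving D = -64 < 0, so the point is a saddle point.
P(1/4, 1/2) = 0.

0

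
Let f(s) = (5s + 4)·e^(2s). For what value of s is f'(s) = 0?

-13/10

f'(s) = 5·e^(2s) + (5s + 4)·2·e^(2s) = (10s + 13)·e^(2s). Since e^(2s) > 0, the only critical point is s = -13/10.
f''(-13/10) has the same sign as 10 > 0, so this is a local minimum.
f(-13/10) = (-5/2)·e^(-13/5) ≈ -0.1857.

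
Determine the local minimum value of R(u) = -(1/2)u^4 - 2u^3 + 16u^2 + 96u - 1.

-263/2

R'(u) = -2u^3 - 6u^2 + 32u + 96 = 0 at u = -4, -3, 4.
Since R''(u) = -6u^2 - 12u + 32, we get R''(-4) = -16 < 0 ⇒ local maximum; R''(-3) = 14 > 0 ⇒ local minimum; R''(4) = -112 < 0 ⇒ local maximum.
The local minimum is R(-3) = -263/2.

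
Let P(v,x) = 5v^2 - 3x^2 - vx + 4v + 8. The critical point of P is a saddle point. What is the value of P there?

440/61

∂P/∂v = 10v - x + 4 = 0 and ∂P/∂x = -v - 6x = 0, so (v, x) = (-24/61, 4/61).
The Hessian has P_{vv} = 10, P_{xx} = -6, P_{vx} = -1, giving D = -61 < 0, so the point is a saddle point.
P(-24/61, 4/61) = 440/61.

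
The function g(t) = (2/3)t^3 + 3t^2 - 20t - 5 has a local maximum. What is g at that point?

260/3

g'(t) = 2t^2 + 6t - 20 = 0 at t = -5, 2.
g''(t) = 4t + 6. g''(-5) = -14 < 0 ⇒ local maximum; g''(2) = 14 > 0 ⇒ local minimum.
So the local maximum value is g(-5) = 260/3.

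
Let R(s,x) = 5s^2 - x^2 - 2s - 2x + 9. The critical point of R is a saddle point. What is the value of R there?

49/5

∂R/∂s = 10s - 2 = 0 and ∂R/∂x = -2x - 2 = 0, so (s, x) = (1/5, -1).
The Hessian has R_{ss} = 10, R_{xx} = -2, R_{sx} = 0, giving D = -20 < 0, so the point is a saddle point.
R(1/5, -1) = 49/5.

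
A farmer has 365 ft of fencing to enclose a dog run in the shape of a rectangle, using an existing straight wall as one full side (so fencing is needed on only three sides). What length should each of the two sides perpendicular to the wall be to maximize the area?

365/4

Let the sides perpendicular to the wall have length x and the parallel side y, so 2x + y = 365 and the area is A = xy = x(365 − 2x).
A'(x) = 365 − 4x = 0 gives x = 365/4, and A''(x) = −4 < 0 confirms a maximum.
Then y = 365 − 2·365/4 = 365/2 and A = 133225/8.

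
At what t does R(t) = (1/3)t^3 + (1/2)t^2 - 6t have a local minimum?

2

R'(t) = t^2 + t - 6 = 0 at t = -3, 2.
Since R''(t) = 2t + 1, we get R''(-3) = -5 < 0 ⇒ local maximum; R''(2) = 5 > 0 ⇒ local minimum.
Thus R has its local minimum at t = 2, with value -22/3.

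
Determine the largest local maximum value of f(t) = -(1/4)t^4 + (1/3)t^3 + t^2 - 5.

f'(t) = -t^3 + t^2 + 2t = 0 at t = -1, 0, 2.
Since f''(t) = -3t^2 + 2t + 2, we get f''(-1) = -3 < 0 ⇒ local maximum; f''(0) = 2 > 0 ⇒ local minimum; f''(2) = -6 < 0 ⇒ local maximum.
Thus f has its largest local maximum at t = 2, with value -7/3.

-7/3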